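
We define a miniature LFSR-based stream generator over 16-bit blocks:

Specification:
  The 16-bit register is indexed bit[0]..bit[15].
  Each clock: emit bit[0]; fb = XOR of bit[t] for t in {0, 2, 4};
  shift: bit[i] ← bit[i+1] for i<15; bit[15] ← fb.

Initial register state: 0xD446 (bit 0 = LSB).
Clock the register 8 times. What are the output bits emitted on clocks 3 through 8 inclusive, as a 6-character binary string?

reg_0 = 0xD446
clock 1: out=0, reg = 0xEA23
clock 2: out=1, reg = 0xF511
clock 3: out=1, reg = 0x7A88
clock 4: out=0, reg = 0x3D44
clock 5: out=0, reg = 0x9EA2
clock 6: out=0, reg = 0x4F51
clock 7: out=1, reg = 0x27A8
clock 8: out=0, reg = 0x13D4

100010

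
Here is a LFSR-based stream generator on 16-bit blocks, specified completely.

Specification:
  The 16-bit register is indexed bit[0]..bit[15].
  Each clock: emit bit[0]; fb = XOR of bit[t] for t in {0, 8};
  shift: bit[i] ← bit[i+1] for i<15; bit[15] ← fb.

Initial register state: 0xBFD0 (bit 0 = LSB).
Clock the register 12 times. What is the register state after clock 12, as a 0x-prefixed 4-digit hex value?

reg_0 = 0xBFD0
clock 1: out=0, reg = 0xDFE8
clock 2: out=0, reg = 0xEFF4
clock 3: out=0, reg = 0xF7FA
clock 4: out=0, reg = 0xFBFD
clock 5: out=1, reg = 0x7DFE
clock 6: out=0, reg = 0xBEFF
clock 7: out=1, reg = 0xDF7F
clock 8: out=1, reg = 0x6FBF
clock 9: out=1, reg = 0x37DF
clock 10: out=1, reg = 0x1BEF
clock 11: out=1, reg = 0x0DF7
clock 12: out=1, reg = 0x06FB

0x06FB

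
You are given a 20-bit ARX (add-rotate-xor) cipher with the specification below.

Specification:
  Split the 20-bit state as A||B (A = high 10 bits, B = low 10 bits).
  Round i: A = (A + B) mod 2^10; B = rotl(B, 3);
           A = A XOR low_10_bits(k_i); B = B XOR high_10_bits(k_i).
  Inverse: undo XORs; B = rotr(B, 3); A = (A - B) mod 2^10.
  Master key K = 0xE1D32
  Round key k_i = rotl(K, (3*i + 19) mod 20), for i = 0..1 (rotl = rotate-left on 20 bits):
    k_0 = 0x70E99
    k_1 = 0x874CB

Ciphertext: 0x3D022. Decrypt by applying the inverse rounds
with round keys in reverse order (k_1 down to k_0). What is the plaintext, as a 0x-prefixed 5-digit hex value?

0x28640

s_0 = ciphertext = 0x3D022
s_1 = InvRound(s_0, k_1) = 0x1E3C7
s_2 = InvRound(s_1, k_0) = 0x28640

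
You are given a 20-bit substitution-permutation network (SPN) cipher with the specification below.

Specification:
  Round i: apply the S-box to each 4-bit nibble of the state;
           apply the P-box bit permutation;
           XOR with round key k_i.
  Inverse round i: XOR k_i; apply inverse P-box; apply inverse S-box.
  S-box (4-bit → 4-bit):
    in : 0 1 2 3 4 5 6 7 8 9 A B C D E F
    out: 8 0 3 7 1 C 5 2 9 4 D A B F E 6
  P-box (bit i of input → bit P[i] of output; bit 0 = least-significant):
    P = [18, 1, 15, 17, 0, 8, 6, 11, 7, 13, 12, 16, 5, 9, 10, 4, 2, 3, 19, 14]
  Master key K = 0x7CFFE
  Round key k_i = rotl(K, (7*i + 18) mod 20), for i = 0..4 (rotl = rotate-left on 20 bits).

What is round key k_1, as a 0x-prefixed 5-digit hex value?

K = 0x7CFFE
k_0 = rotl(K, (7*0+18) mod 20) = rotl(K, 18) = 0x9F3FF
k_1 = rotl(K, (7*1+18) mod 20) = rotl(K, 5) = 0x9FFCF

0x9FFCF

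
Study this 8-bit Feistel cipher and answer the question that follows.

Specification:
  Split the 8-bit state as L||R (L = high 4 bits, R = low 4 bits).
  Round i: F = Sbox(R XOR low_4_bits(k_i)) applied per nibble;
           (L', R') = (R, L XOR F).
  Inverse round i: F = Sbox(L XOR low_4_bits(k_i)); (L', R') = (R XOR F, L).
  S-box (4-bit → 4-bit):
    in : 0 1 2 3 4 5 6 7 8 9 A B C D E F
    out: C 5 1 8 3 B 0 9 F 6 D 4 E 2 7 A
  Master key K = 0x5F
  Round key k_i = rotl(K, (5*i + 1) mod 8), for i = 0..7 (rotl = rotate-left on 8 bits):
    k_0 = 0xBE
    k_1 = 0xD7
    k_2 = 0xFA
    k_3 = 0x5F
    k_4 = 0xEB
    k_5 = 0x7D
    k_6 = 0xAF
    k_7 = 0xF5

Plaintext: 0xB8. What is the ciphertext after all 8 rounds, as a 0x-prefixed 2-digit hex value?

0x03

s_0 = plaintext = 0xB8
s_1 = Round(s_0, k_0) = 0x8B
s_2 = Round(s_1, k_1) = 0xB6
s_3 = Round(s_2, k_2) = 0x65
s_4 = Round(s_3, k_3) = 0x5B
s_5 = Round(s_4, k_4) = 0xB9
s_6 = Round(s_5, k_5) = 0x98
s_7 = Round(s_6, k_6) = 0x80
s_8 = Round(s_7, k_7) = 0x03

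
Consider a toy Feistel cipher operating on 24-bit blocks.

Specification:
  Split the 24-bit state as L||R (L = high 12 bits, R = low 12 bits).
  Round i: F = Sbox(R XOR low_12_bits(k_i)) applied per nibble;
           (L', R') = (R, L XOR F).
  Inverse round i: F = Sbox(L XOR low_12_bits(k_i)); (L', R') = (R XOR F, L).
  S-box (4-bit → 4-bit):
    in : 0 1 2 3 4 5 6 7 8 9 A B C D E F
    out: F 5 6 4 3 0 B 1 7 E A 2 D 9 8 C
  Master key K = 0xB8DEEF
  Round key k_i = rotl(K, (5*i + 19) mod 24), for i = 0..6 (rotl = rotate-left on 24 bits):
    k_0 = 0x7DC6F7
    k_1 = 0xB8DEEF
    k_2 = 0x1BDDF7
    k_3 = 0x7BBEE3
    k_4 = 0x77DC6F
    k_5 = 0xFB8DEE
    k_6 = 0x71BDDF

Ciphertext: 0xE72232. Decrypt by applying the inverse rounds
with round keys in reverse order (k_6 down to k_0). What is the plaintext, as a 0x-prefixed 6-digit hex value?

0xBB6AE1

s_0 = ciphertext = 0xE72232
s_1 = InvRound(s_0, k_6) = 0x69BE72
s_2 = InvRound(s_1, k_5) = 0xC6269B
s_3 = InvRound(s_2, k_4) = 0x962C62
s_4 = InvRound(s_3, k_3) = 0xD17962
s_5 = InvRound(s_4, k_2) = 0x6EDD17
s_6 = InvRound(s_5, k_1) = 0xAE16ED
s_7 = InvRound(s_6, k_0) = 0xBB6AE1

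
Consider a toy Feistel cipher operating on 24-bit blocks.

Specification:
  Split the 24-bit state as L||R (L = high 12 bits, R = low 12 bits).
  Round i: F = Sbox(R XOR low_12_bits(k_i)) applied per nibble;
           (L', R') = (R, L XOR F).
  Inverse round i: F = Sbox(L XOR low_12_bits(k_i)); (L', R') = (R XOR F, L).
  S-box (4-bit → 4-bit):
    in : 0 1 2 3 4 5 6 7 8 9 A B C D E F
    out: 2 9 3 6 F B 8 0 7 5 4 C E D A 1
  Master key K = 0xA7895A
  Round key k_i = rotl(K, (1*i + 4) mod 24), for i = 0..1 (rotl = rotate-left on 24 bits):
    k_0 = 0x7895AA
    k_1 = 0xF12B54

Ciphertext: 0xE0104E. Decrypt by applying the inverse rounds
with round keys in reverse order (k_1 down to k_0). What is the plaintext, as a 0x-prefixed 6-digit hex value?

0x4B0BF5

s_0 = ciphertext = 0xE0104E
s_1 = InvRound(s_0, k_1) = 0xBF5E01
s_2 = InvRound(s_1, k_0) = 0x4B0BF5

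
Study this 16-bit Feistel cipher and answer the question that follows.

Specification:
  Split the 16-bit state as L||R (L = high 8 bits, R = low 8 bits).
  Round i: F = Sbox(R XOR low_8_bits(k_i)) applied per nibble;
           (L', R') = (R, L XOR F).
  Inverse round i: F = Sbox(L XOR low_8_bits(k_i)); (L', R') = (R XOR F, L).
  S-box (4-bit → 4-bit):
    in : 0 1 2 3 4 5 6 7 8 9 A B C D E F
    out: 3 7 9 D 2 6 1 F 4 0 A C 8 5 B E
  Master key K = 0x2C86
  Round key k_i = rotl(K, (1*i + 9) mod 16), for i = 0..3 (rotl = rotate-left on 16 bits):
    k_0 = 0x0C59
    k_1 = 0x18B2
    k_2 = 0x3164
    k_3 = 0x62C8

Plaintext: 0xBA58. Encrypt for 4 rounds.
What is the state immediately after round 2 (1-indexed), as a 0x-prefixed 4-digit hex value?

0x8D86

s_0 = plaintext = 0xBA58
s_1 = Round(s_0, k_0) = 0x588D
s_2 = Round(s_1, k_1) = 0x8D86
s_3 = Round(s_2, k_2) = 0x8634
s_4 = Round(s_3, k_3) = 0x346E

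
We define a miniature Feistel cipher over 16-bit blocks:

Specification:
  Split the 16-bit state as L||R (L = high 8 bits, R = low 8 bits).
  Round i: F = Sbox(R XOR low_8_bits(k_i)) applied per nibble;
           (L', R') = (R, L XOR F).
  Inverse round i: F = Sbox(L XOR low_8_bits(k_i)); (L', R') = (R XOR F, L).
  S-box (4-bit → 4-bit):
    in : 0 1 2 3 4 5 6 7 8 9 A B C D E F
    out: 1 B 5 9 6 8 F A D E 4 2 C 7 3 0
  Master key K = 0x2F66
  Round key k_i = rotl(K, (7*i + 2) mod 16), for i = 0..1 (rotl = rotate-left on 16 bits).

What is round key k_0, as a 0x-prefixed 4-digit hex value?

0xBD98

K = 0x2F66
k_0 = rotl(K, (7*0+2) mod 16) = rotl(K, 2) = 0xBD98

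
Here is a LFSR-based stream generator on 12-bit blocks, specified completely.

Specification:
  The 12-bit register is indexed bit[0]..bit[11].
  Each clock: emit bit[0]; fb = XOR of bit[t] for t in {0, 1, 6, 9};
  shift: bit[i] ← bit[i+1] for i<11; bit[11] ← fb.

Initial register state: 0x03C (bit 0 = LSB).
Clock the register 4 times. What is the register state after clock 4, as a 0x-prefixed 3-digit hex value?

0x203

reg_0 = 0x03C
clock 1: out=0, reg = 0x01E
clock 2: out=0, reg = 0x80F
clock 3: out=1, reg = 0x407
clock 4: out=1, reg = 0x203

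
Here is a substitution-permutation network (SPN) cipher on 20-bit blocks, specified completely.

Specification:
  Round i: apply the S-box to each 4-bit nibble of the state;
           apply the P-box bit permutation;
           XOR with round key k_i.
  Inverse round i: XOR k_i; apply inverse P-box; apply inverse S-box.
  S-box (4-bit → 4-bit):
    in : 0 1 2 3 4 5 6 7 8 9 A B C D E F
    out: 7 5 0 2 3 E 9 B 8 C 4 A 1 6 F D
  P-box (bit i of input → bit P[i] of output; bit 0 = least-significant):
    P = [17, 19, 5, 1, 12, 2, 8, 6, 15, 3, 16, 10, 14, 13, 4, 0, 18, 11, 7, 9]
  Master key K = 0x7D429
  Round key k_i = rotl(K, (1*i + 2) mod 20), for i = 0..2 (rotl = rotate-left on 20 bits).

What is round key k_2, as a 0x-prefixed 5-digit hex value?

0xD4297

K = 0x7D429
k_0 = rotl(K, (1*0+2) mod 20) = rotl(K, 2) = 0xF50A5
k_1 = rotl(K, (1*1+2) mod 20) = rotl(K, 3) = 0xEA14B
k_2 = rotl(K, (1*2+2) mod 20) = rotl(K, 4) = 0xD4297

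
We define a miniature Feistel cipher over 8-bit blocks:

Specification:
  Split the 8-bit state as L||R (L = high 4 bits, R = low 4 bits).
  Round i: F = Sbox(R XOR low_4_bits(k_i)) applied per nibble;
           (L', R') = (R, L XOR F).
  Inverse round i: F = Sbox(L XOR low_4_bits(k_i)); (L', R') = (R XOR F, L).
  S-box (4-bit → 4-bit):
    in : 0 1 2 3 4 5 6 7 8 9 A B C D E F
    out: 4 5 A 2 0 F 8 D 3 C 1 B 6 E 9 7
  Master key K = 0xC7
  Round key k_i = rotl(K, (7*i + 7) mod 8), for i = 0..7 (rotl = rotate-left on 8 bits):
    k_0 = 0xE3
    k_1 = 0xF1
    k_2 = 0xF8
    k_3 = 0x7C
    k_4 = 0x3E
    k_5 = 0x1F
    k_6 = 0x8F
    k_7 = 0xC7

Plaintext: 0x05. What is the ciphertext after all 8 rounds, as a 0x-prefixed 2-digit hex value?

s_0 = plaintext = 0x05
s_1 = Round(s_0, k_0) = 0x58
s_2 = Round(s_1, k_1) = 0x89
s_3 = Round(s_2, k_2) = 0x9D
s_4 = Round(s_3, k_3) = 0xDC
s_5 = Round(s_4, k_4) = 0xC7
s_6 = Round(s_5, k_5) = 0x7F
s_7 = Round(s_6, k_6) = 0xF3
s_8 = Round(s_7, k_7) = 0x3F

0x3F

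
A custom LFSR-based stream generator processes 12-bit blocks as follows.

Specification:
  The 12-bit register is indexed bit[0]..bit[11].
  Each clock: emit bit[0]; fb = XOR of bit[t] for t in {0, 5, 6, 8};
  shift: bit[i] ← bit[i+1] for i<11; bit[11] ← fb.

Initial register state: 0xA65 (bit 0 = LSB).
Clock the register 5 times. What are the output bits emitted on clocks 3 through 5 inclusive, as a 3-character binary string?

reg_0 = 0xA65
clock 1: out=1, reg = 0xD32
clock 2: out=0, reg = 0x699
clock 3: out=1, reg = 0xB4C
clock 4: out=0, reg = 0x5A6
clock 5: out=0, reg = 0x2D3

100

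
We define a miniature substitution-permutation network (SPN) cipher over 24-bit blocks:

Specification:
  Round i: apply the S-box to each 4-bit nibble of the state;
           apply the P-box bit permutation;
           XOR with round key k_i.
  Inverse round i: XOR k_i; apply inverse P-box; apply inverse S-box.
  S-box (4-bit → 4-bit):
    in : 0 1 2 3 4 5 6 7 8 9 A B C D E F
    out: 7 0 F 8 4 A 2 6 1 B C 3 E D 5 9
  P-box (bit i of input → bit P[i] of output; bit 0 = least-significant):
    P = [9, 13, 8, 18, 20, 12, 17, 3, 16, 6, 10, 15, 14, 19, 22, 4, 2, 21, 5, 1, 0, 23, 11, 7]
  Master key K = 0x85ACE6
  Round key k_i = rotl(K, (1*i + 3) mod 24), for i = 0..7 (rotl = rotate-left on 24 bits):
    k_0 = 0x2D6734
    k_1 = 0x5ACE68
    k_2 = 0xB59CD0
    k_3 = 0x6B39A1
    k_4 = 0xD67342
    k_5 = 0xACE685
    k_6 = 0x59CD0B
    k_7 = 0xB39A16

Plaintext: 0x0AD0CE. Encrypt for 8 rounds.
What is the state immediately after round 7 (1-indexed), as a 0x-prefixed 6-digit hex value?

s_0 = plaintext = 0x0AD0CE
s_1 = Round(s_0, k_0) = 0xEE384F
s_2 = Round(s_1, k_1) = 0x5DC45D
s_3 = Round(s_2, k_2) = 0x798B6E
s_4 = Round(s_3, k_3) = 0xCA62E7
s_5 = Round(s_4, k_4) = 0x4DDEA0
s_6 = Round(s_5, k_5) = 0xEF89BB
s_7 = Round(s_6, k_6) = 0x48374C
s_8 = Round(s_7, k_7) = 0xB5B742

0x48374C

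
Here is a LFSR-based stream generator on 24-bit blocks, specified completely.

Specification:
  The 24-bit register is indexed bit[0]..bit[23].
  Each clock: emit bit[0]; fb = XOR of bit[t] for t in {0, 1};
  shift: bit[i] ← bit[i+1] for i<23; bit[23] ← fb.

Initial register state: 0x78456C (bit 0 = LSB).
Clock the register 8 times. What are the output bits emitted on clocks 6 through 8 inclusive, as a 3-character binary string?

110

reg_0 = 0x78456C
clock 1: out=0, reg = 0x3C22B6
clock 2: out=0, reg = 0x9E115B
clock 3: out=1, reg = 0x4F08AD
clock 4: out=1, reg = 0xA78456
clock 5: out=0, reg = 0xD3C22B
clock 6: out=1, reg = 0x69E115
clock 7: out=1, reg = 0xB4F08A
clock 8: out=0, reg = 0xDA7845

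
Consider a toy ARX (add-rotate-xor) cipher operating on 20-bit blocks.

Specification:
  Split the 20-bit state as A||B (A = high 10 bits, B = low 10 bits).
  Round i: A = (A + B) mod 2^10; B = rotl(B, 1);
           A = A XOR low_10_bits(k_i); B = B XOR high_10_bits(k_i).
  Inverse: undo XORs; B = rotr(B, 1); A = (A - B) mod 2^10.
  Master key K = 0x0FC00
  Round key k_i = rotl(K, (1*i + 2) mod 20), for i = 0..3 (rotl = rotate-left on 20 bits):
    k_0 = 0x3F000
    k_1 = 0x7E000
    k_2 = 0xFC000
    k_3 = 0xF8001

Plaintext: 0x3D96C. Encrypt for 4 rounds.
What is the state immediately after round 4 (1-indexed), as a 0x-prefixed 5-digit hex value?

0xB22C4

s_0 = plaintext = 0x3D96C
s_1 = Round(s_0, k_0) = 0x98A24
s_2 = Round(s_1, k_1) = 0x219B1
s_3 = Round(s_2, k_2) = 0x8DC92
s_4 = Round(s_3, k_3) = 0xB22C4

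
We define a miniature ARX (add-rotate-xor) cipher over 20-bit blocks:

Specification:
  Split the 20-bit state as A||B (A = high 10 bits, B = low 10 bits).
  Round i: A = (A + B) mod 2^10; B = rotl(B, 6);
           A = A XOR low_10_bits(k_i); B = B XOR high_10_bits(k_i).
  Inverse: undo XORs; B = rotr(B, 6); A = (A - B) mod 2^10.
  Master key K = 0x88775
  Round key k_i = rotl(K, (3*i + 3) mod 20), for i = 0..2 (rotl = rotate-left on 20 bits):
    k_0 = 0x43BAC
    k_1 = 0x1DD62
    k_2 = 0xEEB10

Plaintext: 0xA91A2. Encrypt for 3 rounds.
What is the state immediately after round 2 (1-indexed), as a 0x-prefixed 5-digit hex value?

0x0716E

s_0 = plaintext = 0xA91A2
s_1 = Round(s_0, k_0) = 0xFA994
s_2 = Round(s_1, k_1) = 0x0716E
s_3 = Round(s_2, k_2) = 0xA682C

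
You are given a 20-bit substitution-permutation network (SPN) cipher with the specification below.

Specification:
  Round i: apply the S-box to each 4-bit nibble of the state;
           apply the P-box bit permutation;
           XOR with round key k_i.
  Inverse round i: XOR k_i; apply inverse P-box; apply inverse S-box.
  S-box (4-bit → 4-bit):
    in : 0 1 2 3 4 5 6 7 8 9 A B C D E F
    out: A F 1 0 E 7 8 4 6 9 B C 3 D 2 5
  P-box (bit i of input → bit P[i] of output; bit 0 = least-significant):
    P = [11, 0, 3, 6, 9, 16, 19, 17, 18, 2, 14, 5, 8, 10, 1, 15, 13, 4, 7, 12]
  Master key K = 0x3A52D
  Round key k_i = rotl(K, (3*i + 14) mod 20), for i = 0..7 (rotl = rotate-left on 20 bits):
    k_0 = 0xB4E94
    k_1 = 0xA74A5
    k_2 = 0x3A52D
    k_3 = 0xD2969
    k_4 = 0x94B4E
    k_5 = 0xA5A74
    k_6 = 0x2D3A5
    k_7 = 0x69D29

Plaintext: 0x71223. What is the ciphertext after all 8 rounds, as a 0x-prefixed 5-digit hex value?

s_0 = plaintext = 0x71223
s_1 = Round(s_0, k_0) = 0xFC916
s_2 = Round(s_1, k_1) = 0x55345
s_3 = Round(s_2, k_2) = 0x888B6
s_4 = Round(s_3, k_3) = 0x76DBF
s_5 = Round(s_4, k_4) = 0x783E6
s_6 = Round(s_5, k_5) = 0xB5EB6
s_7 = Round(s_6, k_6) = 0x8C663
s_8 = Round(s_7, k_7) = 0x49899

0x49899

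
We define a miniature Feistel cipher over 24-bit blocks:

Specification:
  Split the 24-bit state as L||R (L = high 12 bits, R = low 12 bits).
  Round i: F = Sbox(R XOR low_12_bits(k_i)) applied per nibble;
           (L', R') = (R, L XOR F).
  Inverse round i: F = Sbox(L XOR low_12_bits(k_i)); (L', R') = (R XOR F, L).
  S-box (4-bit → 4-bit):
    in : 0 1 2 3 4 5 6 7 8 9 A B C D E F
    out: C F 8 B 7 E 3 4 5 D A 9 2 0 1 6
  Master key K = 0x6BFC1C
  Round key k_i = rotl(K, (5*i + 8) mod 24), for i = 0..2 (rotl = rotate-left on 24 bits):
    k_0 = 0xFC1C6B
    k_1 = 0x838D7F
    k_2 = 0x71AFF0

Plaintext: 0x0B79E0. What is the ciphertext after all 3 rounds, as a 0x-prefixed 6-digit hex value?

s_0 = plaintext = 0x0B79E0
s_1 = Round(s_0, k_0) = 0x9E0EEE
s_2 = Round(s_1, k_1) = 0xEEE23F
s_3 = Round(s_2, k_2) = 0x23FEC8

0x23FEC8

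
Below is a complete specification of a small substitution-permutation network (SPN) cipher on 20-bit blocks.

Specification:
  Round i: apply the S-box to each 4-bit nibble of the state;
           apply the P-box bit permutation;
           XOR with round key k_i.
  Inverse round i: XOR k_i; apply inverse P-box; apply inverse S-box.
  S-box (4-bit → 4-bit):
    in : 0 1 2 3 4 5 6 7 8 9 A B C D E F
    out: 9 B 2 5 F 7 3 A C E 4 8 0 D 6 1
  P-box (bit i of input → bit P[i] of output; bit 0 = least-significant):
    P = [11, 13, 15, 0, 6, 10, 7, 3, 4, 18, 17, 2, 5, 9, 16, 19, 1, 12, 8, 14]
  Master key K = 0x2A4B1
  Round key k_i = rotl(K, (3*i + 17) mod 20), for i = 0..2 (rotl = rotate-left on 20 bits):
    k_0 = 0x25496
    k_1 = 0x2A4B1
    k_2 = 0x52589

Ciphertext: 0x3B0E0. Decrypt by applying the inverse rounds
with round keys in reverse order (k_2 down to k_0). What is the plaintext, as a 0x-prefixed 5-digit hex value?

0x0E12C

s_0 = ciphertext = 0x3B0E0
s_1 = InvRound(s_0, k_2) = 0xEFE18
s_2 = InvRound(s_1, k_1) = 0x71280
s_3 = InvRound(s_2, k_0) = 0x0E12C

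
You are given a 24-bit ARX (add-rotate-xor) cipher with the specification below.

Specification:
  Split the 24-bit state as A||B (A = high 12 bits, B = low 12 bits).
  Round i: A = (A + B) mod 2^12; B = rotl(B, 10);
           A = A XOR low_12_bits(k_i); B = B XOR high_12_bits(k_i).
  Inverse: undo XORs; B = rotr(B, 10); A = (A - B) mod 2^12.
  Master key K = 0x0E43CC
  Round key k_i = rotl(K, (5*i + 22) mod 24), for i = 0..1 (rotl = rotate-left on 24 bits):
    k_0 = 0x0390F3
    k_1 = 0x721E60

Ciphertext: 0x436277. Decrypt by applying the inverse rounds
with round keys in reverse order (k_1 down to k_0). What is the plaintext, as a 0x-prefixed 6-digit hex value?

s_0 = ciphertext = 0x436277
s_1 = InvRound(s_0, k_1) = 0x4FD559
s_2 = InvRound(s_1, k_0) = 0xE8D581

0xE8D581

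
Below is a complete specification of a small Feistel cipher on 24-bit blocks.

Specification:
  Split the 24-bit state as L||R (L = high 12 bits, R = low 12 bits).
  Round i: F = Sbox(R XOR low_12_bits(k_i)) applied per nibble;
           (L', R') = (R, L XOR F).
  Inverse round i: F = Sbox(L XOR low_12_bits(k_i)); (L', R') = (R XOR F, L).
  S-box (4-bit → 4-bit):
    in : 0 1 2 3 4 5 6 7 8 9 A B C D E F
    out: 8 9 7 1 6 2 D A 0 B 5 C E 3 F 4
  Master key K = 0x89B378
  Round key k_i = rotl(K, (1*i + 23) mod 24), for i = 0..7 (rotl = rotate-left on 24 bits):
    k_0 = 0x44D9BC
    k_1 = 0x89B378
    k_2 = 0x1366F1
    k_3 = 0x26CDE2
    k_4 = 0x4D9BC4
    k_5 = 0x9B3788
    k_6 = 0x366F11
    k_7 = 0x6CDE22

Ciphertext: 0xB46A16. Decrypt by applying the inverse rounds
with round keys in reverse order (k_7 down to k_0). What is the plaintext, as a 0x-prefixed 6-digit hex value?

0x930160

s_0 = ciphertext = 0xB46A16
s_1 = InvRound(s_0, k_7) = 0x8C0B46
s_2 = InvRound(s_1, k_6) = 0x17F8C0
s_3 = InvRound(s_2, k_5) = 0x58A17F
s_4 = InvRound(s_3, k_4) = 0xE1058A
s_5 = InvRound(s_4, k_3) = 0x4CDE10
s_6 = InvRound(s_5, k_2) = 0x90E4CD
s_7 = InvRound(s_6, k_1) = 0x16090E
s_8 = InvRound(s_7, k_0) = 0x930160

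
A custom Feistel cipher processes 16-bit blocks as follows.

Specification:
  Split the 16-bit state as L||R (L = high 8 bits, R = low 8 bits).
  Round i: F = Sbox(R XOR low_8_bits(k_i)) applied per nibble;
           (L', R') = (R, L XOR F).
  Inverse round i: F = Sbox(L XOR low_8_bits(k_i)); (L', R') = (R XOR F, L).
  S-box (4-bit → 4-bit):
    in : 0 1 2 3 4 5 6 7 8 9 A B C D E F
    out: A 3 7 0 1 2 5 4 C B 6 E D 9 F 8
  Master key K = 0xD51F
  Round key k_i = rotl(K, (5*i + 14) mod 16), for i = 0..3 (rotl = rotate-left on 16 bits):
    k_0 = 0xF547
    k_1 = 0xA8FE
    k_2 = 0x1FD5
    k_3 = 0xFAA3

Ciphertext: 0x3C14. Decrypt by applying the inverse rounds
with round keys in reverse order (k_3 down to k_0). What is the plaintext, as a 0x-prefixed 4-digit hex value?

s_0 = ciphertext = 0x3C14
s_1 = InvRound(s_0, k_3) = 0xAC3C
s_2 = InvRound(s_1, k_2) = 0x77AC
s_3 = InvRound(s_2, k_1) = 0x6777
s_4 = InvRound(s_3, k_0) = 0x0D67

0x0D67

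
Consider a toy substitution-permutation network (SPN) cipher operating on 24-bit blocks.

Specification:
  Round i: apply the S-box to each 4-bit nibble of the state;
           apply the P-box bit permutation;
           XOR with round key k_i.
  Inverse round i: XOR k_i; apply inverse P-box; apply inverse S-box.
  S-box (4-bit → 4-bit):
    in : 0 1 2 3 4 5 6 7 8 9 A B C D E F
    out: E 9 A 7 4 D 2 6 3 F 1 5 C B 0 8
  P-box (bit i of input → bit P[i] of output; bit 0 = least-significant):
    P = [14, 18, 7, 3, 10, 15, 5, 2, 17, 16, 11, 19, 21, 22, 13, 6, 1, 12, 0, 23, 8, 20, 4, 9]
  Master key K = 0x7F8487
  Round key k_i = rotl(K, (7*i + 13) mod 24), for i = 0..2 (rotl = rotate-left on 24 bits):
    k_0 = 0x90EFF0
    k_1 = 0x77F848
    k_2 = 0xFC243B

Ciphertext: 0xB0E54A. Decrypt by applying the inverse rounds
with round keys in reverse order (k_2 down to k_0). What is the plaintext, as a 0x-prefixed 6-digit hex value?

s_0 = ciphertext = 0xB0E54A
s_1 = InvRound(s_0, k_2) = 0xB42F78
s_2 = InvRound(s_1, k_1) = 0x52683A
s_3 = InvRound(s_2, k_0) = 0x112A8C

0x112A8C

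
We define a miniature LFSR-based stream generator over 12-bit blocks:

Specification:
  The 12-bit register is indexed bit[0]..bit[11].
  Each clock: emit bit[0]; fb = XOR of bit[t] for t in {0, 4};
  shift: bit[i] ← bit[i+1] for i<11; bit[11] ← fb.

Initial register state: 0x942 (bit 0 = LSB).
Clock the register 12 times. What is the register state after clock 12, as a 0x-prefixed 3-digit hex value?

reg_0 = 0x942
clock 1: out=0, reg = 0x4A1
clock 2: out=1, reg = 0xA50
clock 3: out=0, reg = 0xD28
clock 4: out=0, reg = 0x694
clock 5: out=0, reg = 0xB4A
clock 6: out=0, reg = 0x5A5
clock 7: out=1, reg = 0xAD2
clock 8: out=0, reg = 0xD69
clock 9: out=1, reg = 0xEB4
clock 10: out=0, reg = 0xF5A
clock 11: out=0, reg = 0xFAD
clock 12: out=1, reg = 0xFD6

0xFD6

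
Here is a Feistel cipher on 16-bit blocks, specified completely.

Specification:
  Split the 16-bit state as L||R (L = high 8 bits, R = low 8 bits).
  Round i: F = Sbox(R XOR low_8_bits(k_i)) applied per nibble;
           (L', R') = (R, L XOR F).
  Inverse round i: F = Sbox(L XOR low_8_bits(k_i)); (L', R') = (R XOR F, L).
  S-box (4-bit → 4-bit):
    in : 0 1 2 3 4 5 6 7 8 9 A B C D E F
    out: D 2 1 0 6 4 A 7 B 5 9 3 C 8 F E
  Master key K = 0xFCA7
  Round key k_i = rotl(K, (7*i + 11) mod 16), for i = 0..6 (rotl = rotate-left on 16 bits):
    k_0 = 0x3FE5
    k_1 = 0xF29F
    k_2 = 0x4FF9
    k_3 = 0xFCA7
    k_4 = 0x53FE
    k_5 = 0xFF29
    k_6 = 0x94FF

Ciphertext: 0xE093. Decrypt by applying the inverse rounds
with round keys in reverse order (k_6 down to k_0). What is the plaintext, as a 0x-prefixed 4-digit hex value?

0xBEA6

s_0 = ciphertext = 0xE093
s_1 = InvRound(s_0, k_6) = 0xBDE0
s_2 = InvRound(s_1, k_5) = 0xB6BD
s_3 = InvRound(s_2, k_4) = 0xD6B6
s_4 = InvRound(s_3, k_3) = 0xC4D6
s_5 = InvRound(s_4, k_2) = 0xDEC4
s_6 = InvRound(s_5, k_1) = 0xA6DE
s_7 = InvRound(s_6, k_0) = 0xBEA6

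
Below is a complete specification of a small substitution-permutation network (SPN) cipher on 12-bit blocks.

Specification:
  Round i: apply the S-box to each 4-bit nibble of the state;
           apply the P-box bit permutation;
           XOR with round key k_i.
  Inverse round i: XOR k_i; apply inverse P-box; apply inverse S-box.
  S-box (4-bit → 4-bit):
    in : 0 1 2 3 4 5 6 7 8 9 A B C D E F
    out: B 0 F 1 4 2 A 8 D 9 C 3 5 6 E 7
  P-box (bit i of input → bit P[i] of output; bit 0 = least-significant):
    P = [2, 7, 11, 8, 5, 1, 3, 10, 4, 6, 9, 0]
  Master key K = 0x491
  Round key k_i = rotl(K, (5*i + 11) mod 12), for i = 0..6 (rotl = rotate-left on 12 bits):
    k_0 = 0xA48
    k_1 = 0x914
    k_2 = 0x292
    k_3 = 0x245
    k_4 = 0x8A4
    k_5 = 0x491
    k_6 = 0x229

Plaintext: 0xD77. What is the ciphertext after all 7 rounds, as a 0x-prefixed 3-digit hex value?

0xD14

s_0 = plaintext = 0xD77
s_1 = Round(s_0, k_0) = 0xD08
s_2 = Round(s_1, k_1) = 0x672
s_3 = Round(s_2, k_2) = 0xF57
s_4 = Round(s_3, k_3) = 0x117
s_5 = Round(s_4, k_4) = 0x9A4
s_6 = Round(s_5, k_5) = 0x888
s_7 = Round(s_6, k_6) = 0xD14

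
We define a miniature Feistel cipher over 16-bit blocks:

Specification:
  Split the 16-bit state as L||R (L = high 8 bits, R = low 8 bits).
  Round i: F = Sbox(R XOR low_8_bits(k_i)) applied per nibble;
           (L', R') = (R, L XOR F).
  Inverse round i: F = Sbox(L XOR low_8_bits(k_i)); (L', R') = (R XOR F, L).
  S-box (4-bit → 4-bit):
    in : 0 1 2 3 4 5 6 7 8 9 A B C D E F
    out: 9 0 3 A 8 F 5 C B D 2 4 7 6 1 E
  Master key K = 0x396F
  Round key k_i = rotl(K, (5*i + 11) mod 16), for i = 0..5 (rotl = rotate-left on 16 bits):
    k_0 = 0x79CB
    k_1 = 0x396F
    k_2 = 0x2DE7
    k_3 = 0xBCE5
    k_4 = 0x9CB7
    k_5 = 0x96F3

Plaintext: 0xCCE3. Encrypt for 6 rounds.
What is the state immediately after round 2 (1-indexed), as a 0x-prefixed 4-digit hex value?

s_0 = plaintext = 0xCCE3
s_1 = Round(s_0, k_0) = 0xE3F7
s_2 = Round(s_1, k_1) = 0xF738
s_3 = Round(s_2, k_2) = 0x3899
s_4 = Round(s_3, k_3) = 0x99FF
s_5 = Round(s_4, k_4) = 0xFF12
s_6 = Round(s_5, k_5) = 0x12EF

0xF738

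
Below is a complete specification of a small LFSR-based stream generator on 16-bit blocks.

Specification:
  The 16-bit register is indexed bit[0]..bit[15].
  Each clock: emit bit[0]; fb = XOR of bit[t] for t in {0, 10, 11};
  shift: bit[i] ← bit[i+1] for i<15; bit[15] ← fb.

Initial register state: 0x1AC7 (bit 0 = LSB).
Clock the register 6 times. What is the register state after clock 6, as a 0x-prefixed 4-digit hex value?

0x086B

reg_0 = 0x1AC7
clock 1: out=1, reg = 0x0D63
clock 2: out=1, reg = 0x86B1
clock 3: out=1, reg = 0x4358
clock 4: out=0, reg = 0x21AC
clock 5: out=0, reg = 0x10D6
clock 6: out=0, reg = 0x086B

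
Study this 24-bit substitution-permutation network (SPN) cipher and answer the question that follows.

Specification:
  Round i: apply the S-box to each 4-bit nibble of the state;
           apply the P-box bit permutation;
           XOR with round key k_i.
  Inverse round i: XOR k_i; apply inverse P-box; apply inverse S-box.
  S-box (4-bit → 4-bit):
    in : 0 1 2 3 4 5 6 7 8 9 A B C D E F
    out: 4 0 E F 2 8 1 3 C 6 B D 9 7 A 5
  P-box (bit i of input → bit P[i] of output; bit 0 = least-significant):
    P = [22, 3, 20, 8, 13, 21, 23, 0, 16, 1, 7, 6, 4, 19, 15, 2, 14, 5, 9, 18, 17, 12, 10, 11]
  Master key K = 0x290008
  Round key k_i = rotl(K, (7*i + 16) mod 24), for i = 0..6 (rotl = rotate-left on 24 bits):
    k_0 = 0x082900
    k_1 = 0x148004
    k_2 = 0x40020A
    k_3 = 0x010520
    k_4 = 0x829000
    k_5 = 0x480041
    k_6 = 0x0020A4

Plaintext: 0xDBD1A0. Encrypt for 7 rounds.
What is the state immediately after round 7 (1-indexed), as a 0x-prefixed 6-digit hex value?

s_0 = plaintext = 0xDBD1A0
s_1 = Round(s_0, k_0) = 0x36DF11
s_2 = Round(s_1, k_1) = 0x1F5C94
s_3 = Round(s_2, k_2) = 0xE14046
s_4 = Round(s_3, k_3) = 0x691DA0
s_5 = Round(s_4, k_4) = 0xB1B2A3
s_6 = Round(s_5, k_5) = 0x3AAD9E
s_7 = Round(s_6, k_6) = 0xAF7D1A

0xAF7D1A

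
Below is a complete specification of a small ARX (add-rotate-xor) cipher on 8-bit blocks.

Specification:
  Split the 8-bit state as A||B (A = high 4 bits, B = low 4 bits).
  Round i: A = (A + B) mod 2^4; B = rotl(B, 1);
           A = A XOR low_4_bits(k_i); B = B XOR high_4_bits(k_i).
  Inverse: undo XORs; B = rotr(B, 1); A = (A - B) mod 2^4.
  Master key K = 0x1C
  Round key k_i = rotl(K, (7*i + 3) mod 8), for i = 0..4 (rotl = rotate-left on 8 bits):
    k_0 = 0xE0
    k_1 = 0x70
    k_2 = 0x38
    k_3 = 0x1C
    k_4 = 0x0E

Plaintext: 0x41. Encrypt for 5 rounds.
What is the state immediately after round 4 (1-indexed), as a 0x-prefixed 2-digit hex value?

0x9C

s_0 = plaintext = 0x41
s_1 = Round(s_0, k_0) = 0x5C
s_2 = Round(s_1, k_1) = 0x1E
s_3 = Round(s_2, k_2) = 0x7E
s_4 = Round(s_3, k_3) = 0x9C
s_5 = Round(s_4, k_4) = 0xB9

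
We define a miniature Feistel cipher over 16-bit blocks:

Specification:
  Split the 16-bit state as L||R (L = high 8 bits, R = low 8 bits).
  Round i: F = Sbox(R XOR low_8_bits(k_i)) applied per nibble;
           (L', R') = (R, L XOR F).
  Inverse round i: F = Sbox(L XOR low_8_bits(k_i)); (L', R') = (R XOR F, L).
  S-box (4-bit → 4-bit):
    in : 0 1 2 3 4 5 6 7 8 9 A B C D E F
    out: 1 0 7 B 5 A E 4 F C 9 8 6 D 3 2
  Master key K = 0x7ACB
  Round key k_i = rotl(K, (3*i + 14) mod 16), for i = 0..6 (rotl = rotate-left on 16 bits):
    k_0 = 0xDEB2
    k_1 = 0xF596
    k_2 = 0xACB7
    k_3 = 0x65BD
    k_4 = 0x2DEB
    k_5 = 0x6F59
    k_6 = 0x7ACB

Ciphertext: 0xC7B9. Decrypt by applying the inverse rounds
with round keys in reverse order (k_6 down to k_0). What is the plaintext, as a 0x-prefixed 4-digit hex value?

0xF1BB

s_0 = ciphertext = 0xC7B9
s_1 = InvRound(s_0, k_6) = 0xAFC7
s_2 = InvRound(s_1, k_5) = 0xE9AF
s_3 = InvRound(s_2, k_4) = 0xB8E9
s_4 = InvRound(s_3, k_3) = 0xF3B8
s_5 = InvRound(s_4, k_2) = 0xEDF3
s_6 = InvRound(s_5, k_1) = 0xBBED
s_7 = InvRound(s_6, k_0) = 0xF1BB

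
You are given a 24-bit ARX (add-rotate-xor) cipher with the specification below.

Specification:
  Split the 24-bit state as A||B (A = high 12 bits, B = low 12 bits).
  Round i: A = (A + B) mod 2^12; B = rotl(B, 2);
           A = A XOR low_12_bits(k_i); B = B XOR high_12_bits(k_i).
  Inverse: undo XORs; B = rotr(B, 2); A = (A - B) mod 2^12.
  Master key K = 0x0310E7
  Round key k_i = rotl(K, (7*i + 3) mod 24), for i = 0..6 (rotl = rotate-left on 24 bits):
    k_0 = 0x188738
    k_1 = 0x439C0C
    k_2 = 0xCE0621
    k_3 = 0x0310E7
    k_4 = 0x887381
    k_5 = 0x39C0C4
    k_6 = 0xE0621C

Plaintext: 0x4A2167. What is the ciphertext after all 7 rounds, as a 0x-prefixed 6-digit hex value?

0xC6A59A

s_0 = plaintext = 0x4A2167
s_1 = Round(s_0, k_0) = 0x131414
s_2 = Round(s_1, k_1) = 0x949468
s_3 = Round(s_2, k_2) = 0xB90D41
s_4 = Round(s_3, k_3) = 0x836536
s_5 = Round(s_4, k_4) = 0xEEDC5E
s_6 = Round(s_5, k_5) = 0xB8F2E7
s_7 = Round(s_6, k_6) = 0xC6A59A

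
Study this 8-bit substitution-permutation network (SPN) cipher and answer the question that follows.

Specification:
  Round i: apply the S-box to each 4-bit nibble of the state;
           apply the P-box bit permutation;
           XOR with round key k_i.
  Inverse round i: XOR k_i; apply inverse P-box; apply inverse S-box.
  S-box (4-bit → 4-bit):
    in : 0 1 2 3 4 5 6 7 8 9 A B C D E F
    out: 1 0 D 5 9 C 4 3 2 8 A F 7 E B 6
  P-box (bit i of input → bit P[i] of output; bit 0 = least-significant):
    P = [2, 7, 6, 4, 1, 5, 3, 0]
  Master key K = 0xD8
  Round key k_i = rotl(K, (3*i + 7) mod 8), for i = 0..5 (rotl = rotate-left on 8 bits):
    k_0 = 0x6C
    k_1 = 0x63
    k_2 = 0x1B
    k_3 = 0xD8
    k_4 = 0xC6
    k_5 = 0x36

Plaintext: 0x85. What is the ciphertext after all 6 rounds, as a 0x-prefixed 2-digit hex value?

s_0 = plaintext = 0x85
s_1 = Round(s_0, k_0) = 0x1C
s_2 = Round(s_1, k_1) = 0xA7
s_3 = Round(s_2, k_2) = 0xBE
s_4 = Round(s_3, k_3) = 0x67
s_5 = Round(s_4, k_4) = 0x4A
s_6 = Round(s_5, k_5) = 0xA5

0xA5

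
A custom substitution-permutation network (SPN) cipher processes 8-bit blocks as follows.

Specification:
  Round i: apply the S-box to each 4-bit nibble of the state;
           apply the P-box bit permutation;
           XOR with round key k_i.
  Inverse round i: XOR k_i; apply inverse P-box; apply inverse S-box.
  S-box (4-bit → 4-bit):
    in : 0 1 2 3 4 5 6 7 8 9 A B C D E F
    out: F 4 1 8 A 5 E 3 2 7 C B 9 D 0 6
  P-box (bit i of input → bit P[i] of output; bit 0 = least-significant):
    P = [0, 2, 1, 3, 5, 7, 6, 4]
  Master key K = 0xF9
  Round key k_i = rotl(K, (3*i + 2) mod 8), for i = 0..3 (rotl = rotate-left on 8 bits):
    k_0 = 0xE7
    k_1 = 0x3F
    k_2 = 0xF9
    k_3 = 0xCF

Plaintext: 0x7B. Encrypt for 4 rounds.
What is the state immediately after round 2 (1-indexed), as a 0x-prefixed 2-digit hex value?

0xA5

s_0 = plaintext = 0x7B
s_1 = Round(s_0, k_0) = 0x4A
s_2 = Round(s_1, k_1) = 0xA5
s_3 = Round(s_2, k_2) = 0xAA
s_4 = Round(s_3, k_3) = 0x95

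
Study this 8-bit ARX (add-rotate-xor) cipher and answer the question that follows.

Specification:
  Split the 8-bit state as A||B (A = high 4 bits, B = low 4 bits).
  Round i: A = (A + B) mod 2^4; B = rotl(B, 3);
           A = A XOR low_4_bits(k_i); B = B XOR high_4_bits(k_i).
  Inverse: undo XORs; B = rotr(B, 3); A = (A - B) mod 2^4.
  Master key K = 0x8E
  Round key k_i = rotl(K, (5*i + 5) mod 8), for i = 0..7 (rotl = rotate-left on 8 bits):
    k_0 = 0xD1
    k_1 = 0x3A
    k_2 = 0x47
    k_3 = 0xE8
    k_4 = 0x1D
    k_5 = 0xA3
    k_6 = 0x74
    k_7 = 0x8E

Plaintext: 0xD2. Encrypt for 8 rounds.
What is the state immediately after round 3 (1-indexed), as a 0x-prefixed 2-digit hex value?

0x2E

s_0 = plaintext = 0xD2
s_1 = Round(s_0, k_0) = 0xEC
s_2 = Round(s_1, k_1) = 0x05
s_3 = Round(s_2, k_2) = 0x2E
s_4 = Round(s_3, k_3) = 0x89
s_5 = Round(s_4, k_4) = 0xCD
s_6 = Round(s_5, k_5) = 0xA4
s_7 = Round(s_6, k_6) = 0xA5
s_8 = Round(s_7, k_7) = 0x12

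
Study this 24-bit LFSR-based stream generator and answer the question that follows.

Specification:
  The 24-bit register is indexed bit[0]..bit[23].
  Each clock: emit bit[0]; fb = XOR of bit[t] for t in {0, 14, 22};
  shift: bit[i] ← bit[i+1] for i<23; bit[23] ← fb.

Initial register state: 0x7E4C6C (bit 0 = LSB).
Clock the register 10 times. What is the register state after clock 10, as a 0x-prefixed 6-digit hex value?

0xE11F93

reg_0 = 0x7E4C6C
clock 1: out=0, reg = 0x3F2636
clock 2: out=0, reg = 0x1F931B
clock 3: out=1, reg = 0x8FC98D
clock 4: out=1, reg = 0x47E4C6
clock 5: out=0, reg = 0x23F263
clock 6: out=1, reg = 0x11F931
clock 7: out=1, reg = 0x08FC98
clock 8: out=0, reg = 0x847E4C
clock 9: out=0, reg = 0xC23F26
clock 10: out=0, reg = 0xE11F93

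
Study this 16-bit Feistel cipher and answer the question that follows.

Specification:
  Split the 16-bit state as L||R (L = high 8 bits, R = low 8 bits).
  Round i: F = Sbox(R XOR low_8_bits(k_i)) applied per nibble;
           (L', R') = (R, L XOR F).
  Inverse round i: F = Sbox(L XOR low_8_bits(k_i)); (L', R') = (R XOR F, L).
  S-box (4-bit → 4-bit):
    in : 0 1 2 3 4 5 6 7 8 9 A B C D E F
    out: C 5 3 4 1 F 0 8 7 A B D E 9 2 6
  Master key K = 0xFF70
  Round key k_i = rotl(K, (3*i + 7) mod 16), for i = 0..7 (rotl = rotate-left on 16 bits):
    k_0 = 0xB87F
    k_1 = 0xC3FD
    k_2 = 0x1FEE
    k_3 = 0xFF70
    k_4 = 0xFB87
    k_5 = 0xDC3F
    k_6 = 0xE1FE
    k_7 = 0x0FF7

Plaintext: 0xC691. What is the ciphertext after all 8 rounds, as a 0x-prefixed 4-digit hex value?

0xD73F

s_0 = plaintext = 0xC691
s_1 = Round(s_0, k_0) = 0x91E4
s_2 = Round(s_1, k_1) = 0xE4CB
s_3 = Round(s_2, k_2) = 0xCBDB
s_4 = Round(s_3, k_3) = 0xDB76
s_5 = Round(s_4, k_4) = 0x76BE
s_6 = Round(s_5, k_5) = 0xBE03
s_7 = Round(s_6, k_6) = 0x03D7
s_8 = Round(s_7, k_7) = 0xD73F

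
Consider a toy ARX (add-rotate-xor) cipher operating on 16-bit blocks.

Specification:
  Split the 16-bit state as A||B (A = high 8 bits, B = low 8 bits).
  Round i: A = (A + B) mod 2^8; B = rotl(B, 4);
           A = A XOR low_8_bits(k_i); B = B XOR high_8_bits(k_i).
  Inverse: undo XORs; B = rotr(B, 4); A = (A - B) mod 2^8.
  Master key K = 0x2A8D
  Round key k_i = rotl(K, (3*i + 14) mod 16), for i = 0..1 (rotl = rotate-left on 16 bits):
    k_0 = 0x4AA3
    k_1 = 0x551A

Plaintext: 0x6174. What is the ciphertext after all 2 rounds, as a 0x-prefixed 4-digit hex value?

s_0 = plaintext = 0x6174
s_1 = Round(s_0, k_0) = 0x760D
s_2 = Round(s_1, k_1) = 0x9985

0x9985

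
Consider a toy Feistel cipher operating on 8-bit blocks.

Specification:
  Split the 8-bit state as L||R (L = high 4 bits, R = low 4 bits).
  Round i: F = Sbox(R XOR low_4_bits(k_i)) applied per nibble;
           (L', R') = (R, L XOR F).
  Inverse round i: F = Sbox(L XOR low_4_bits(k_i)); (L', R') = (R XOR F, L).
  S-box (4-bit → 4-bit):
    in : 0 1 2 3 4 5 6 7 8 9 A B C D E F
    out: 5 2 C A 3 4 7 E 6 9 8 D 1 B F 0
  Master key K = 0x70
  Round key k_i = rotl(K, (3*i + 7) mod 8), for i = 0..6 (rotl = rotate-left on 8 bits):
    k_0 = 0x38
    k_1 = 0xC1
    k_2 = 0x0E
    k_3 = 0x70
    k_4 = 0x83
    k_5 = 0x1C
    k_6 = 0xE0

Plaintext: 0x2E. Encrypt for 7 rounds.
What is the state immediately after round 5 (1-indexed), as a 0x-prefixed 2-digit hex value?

s_0 = plaintext = 0x2E
s_1 = Round(s_0, k_0) = 0xE5
s_2 = Round(s_1, k_1) = 0x5D
s_3 = Round(s_2, k_2) = 0xDF
s_4 = Round(s_3, k_3) = 0xFD
s_5 = Round(s_4, k_4) = 0xD0
s_6 = Round(s_5, k_5) = 0x0C
s_7 = Round(s_6, k_6) = 0xC1

0xD0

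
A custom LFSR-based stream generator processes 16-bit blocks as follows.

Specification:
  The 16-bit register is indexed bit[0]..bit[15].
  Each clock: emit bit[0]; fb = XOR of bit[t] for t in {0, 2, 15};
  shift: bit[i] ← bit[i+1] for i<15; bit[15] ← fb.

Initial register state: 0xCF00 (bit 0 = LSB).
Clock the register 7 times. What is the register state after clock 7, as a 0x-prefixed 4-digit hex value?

reg_0 = 0xCF00
clock 1: out=0, reg = 0xE780
clock 2: out=0, reg = 0xF3C0
clock 3: out=0, reg = 0xF9E0
clock 4: out=0, reg = 0xFCF0
clock 5: out=0, reg = 0xFE78
clock 6: out=0, reg = 0xFF3C
clock 7: out=0, reg = 0x7F9E

0x7F9E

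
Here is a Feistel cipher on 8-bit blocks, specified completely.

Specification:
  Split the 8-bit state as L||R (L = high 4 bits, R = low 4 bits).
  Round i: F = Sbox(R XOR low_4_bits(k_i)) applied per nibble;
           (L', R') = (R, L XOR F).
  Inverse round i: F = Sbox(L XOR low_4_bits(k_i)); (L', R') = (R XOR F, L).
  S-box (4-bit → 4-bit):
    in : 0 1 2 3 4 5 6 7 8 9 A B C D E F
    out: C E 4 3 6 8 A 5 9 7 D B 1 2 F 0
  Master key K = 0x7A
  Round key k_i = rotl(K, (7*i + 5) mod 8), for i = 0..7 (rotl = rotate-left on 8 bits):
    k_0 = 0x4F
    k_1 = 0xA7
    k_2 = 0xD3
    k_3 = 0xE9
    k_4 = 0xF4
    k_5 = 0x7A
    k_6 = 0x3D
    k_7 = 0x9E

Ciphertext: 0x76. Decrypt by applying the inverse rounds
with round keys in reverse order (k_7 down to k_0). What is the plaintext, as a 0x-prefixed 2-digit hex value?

s_0 = ciphertext = 0x76
s_1 = InvRound(s_0, k_7) = 0x17
s_2 = InvRound(s_1, k_6) = 0x61
s_3 = InvRound(s_2, k_5) = 0x06
s_4 = InvRound(s_3, k_4) = 0x00
s_5 = InvRound(s_4, k_3) = 0x70
s_6 = InvRound(s_5, k_2) = 0x67
s_7 = InvRound(s_6, k_1) = 0x96
s_8 = InvRound(s_7, k_0) = 0xC9

0xC9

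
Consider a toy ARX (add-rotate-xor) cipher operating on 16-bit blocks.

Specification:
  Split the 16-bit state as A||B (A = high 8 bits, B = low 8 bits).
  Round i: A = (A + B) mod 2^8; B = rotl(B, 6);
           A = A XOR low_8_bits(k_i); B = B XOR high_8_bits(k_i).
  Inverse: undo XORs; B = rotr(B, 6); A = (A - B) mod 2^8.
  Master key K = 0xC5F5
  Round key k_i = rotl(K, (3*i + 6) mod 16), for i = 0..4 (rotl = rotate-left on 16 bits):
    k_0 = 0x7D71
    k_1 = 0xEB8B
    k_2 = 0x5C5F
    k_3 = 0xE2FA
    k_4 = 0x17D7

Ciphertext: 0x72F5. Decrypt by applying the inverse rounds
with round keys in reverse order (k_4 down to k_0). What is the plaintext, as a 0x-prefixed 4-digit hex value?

0x8235

s_0 = ciphertext = 0x72F5
s_1 = InvRound(s_0, k_4) = 0x1A8B
s_2 = InvRound(s_1, k_3) = 0x3BA5
s_3 = InvRound(s_2, k_2) = 0x7DE7
s_4 = InvRound(s_3, k_1) = 0xC630
s_5 = InvRound(s_4, k_0) = 0x8235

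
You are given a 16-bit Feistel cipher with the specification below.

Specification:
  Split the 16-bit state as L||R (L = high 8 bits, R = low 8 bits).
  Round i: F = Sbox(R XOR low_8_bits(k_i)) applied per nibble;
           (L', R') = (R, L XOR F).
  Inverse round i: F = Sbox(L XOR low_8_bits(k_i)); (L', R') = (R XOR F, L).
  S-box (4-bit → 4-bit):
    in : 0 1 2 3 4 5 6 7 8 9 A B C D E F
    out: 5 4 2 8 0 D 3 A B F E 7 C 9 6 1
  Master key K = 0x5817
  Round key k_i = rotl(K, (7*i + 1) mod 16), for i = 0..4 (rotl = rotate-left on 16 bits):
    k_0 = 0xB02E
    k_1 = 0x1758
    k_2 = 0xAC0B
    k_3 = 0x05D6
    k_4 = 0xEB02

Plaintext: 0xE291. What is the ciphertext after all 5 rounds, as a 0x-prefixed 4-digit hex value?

0xAAA1

s_0 = plaintext = 0xE291
s_1 = Round(s_0, k_0) = 0x9193
s_2 = Round(s_1, k_1) = 0x9356
s_3 = Round(s_2, k_2) = 0x564A
s_4 = Round(s_3, k_3) = 0x4AAA
s_5 = Round(s_4, k_4) = 0xAAA1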